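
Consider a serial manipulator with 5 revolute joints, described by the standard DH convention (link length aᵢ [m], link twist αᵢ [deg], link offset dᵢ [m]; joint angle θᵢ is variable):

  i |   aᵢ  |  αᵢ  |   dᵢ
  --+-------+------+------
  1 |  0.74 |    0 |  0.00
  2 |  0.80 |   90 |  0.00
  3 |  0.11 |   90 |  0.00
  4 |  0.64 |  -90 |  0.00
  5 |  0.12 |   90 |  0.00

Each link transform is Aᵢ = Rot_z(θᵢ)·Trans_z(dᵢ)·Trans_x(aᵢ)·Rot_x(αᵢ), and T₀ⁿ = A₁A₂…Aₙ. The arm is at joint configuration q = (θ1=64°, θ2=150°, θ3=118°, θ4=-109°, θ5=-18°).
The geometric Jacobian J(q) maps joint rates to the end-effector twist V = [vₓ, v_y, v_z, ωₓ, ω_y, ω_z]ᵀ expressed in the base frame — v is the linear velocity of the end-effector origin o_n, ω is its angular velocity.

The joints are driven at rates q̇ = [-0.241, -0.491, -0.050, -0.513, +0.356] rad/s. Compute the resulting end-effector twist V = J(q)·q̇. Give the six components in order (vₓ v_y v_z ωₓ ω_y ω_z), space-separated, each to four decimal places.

-0.8128 0.1937 -0.3507 0.5993 0.2041 -0.6756

o_n = [-0.0200, -0.4273, -0.1022]
J₁: ẑ×o_n = [0.4273, -0.0200, 0.0000], ω = ẑ
J2: z=[0.0000, 0.0000, 1.0000] o=[0.3244, 0.6651, 0.0000] → [1.0924, -0.3444, 0.0000, 0.0000, 0.0000, 1.0000]
J3: z=[-0.5592, 0.8290, 0.0000] o=[-0.3388, 0.2178, 0.0000] → [-0.0848, -0.0572, 0.0964, -0.5592, 0.8290, 0.0000]
J4: z=[-0.7320, -0.4937, 0.4695] o=[-0.2960, 0.2466, 0.0971] → [0.4148, -0.0164, 0.6296, -0.7320, -0.4937, 0.4695]
J5: z=[0.5501, -0.0217, 0.8348] o=[-0.0387, -0.3097, -0.0868] → [0.0984, 0.0241, -0.0642, 0.5501, -0.0217, 0.8348]
V = J·q̇ = [-0.8128, 0.1937, -0.3507, 0.5993, 0.2041, -0.6756]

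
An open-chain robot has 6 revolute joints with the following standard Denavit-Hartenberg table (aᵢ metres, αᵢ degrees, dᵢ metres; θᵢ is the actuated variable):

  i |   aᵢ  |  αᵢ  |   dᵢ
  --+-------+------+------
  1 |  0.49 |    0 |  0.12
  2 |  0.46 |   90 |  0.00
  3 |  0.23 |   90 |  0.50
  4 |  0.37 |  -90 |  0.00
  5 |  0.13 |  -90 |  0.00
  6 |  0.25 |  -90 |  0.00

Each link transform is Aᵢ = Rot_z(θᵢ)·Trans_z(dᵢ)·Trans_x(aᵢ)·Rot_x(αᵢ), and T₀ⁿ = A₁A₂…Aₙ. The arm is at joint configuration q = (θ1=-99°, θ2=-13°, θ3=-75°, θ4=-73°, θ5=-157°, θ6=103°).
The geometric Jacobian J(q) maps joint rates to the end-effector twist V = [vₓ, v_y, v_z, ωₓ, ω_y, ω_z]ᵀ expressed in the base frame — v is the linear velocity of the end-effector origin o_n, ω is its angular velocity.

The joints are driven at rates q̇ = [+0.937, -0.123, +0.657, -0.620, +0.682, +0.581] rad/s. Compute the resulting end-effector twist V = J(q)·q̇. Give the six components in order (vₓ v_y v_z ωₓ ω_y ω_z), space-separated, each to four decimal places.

o_n = [-0.3765, -0.8527, 0.0301]
J₁: ẑ×o_n = [0.8527, -0.3765, 0.0000], ω = ẑ
J2: z=[0.0000, 0.0000, 1.0000] o=[-0.0767, -0.4840, 0.1200] → [0.3688, -0.2999, 0.0000, 0.0000, 0.0000, 1.0000]
J3: z=[-0.9272, 0.3746, 0.0000] o=[-0.2490, -0.9105, 0.1200] → [-0.0337, -0.0834, -0.0057, -0.9272, 0.3746, 0.0000]
J4: z=[0.3618, 0.8956, -0.2588] o=[-0.7349, -0.7784, -0.1022] → [0.0992, -0.1406, -0.3478, 0.3618, 0.8956, -0.2588]
J5: z=[-0.3638, -0.1200, -0.9237] o=[-0.4173, -0.9369, -0.2067] → [0.0493, 0.0485, -0.0257, -0.3638, -0.1200, -0.9237]
J6: z=[0.6685, 0.6570, -0.3486] o=[-0.5016, -0.8401, -0.1860] → [0.1376, -0.1880, -0.0906, 0.6685, 0.6570, -0.3486]
V = J·q̇ = [0.7836, -0.3597, 0.1417, -0.6932, -0.0092, 0.1420]

0.7836 -0.3597 0.1417 -0.6932 -0.0092 0.1420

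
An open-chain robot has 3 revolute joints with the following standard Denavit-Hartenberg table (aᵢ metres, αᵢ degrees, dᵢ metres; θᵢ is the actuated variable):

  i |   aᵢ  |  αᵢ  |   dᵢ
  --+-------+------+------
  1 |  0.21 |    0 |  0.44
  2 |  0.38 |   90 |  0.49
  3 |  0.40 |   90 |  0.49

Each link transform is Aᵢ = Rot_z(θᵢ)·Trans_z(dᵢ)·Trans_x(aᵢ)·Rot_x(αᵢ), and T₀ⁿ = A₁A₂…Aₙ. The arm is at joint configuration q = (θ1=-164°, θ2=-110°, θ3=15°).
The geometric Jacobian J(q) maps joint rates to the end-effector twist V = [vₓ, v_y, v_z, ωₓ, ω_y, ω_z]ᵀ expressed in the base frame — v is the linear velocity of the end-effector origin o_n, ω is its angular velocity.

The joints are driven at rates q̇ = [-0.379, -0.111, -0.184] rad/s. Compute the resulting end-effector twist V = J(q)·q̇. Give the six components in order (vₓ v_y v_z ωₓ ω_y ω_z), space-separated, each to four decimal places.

o_n = [0.3404, 0.6724, 1.0335]
J₁: ẑ×o_n = [-0.6724, 0.3404, 0.0000], ω = ẑ
J2: z=[0.0000, 0.0000, 1.0000] o=[-0.2019, -0.0579, 0.4400] → [-0.7303, 0.5423, 0.0000, 0.0000, 0.0000, 1.0000]
J3: z=[0.9976, -0.0698, 0.0000] o=[-0.1754, 0.3212, 0.9300] → [-0.0072, -0.1033, 0.3864, 0.9976, -0.0698, 0.0000]
V = J·q̇ = [0.3372, -0.1702, -0.0711, -0.1836, 0.0128, -0.4900]

0.3372 -0.1702 -0.0711 -0.1836 0.0128 -0.4900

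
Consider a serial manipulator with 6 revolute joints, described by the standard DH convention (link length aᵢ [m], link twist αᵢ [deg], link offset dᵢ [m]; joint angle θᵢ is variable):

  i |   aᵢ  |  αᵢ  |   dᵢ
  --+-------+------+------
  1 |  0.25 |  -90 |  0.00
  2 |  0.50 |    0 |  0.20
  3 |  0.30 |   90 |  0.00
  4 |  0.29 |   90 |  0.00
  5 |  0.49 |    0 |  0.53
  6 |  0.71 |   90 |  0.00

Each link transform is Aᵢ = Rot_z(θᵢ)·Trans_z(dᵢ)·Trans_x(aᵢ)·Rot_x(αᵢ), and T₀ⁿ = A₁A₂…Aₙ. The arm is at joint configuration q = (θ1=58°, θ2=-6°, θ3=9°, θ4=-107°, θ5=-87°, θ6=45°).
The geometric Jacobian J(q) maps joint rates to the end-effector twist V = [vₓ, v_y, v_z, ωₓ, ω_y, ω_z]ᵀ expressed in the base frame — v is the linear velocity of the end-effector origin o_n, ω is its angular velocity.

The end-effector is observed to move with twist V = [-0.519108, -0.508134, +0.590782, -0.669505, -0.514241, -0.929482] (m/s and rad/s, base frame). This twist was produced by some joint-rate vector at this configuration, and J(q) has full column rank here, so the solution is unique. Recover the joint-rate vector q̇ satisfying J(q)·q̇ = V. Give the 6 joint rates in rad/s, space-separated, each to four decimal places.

-0.2920 -0.2400 0.3040 -0.6780 -0.1940 0.9850

o_n = [0.5122, -0.0323, -0.8871]
J₁: ẑ×o_n = [0.0323, 0.5122, -0.0000], ω = ẑ
J2: z=[-0.8480, 0.5299, 0.0000] o=[0.1325, 0.2120, 0.0000] → [-0.4701, -0.7523, 0.0060, -0.8480, 0.5299, 0.0000]
J3: z=[-0.8480, 0.5299, 0.0000] o=[0.2264, 0.7397, 0.0523] → [-0.4978, -0.7966, 0.5032, -0.8480, 0.5299, 0.0000]
J4: z=[0.0277, 0.0444, 0.9986] o=[0.3851, 0.9938, 0.0366] → [0.9837, 0.1525, -0.0341, 0.0277, 0.0444, 0.9986]
J5: z=[-0.7540, -0.6549, 0.0500] o=[0.5755, 0.7750, 0.0410] → [0.6483, -0.7030, 0.5673, -0.7540, -0.6549, 0.0500]
J6: z=[-0.7540, -0.6549, 0.0500] o=[0.1791, 0.3868, -0.4207] → [0.3264, -0.3350, 0.5342, -0.7540, -0.6549, 0.0500]
q̇ = J⁺·V = [-0.2920, -0.2400, 0.3040, -0.6780, -0.1940, 0.9850]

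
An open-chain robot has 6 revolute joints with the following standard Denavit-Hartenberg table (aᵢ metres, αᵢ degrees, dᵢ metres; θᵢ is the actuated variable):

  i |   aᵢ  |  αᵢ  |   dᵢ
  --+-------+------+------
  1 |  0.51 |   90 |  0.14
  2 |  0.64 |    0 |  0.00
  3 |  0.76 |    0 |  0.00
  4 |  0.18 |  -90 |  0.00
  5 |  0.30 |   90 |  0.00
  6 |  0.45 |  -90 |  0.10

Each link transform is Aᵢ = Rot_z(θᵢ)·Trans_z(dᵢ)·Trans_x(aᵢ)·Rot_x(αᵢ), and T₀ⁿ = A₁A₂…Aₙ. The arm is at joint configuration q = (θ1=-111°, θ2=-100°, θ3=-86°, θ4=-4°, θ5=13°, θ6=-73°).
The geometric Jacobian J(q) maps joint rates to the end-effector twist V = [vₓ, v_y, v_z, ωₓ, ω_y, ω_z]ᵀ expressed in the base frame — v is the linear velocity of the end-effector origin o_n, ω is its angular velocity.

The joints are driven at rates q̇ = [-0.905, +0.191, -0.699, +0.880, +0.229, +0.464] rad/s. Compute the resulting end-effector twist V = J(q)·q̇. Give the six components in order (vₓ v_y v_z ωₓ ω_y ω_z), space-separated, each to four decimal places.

0.9794 -0.1191 0.1360 -0.7183 0.4284 -1.1124

o_n = [0.3207, 0.8364, 0.1211]
J₁: ẑ×o_n = [-0.8364, 0.3207, 0.0000], ω = ẑ
J2: z=[-0.9336, 0.3584, 0.0000] o=[-0.1828, -0.4761, 0.1400] → [-0.0068, -0.0176, -1.4058, -0.9336, 0.3584, 0.0000]
J3: z=[-0.9336, 0.3584, 0.0000] o=[-0.1429, -0.3724, -0.4903] → [0.2191, 0.5708, -1.2946, -0.9336, 0.3584, 0.0000]
J4: z=[-0.9336, 0.3584, 0.0000] o=[0.1279, 0.3333, -0.4108] → [0.1906, 0.4966, -0.5388, -0.9336, 0.3584, 0.0000]
J5: z=[0.0622, 0.1621, -0.9848] o=[0.1915, 0.4988, -0.3796] → [0.4137, -0.1584, 0.0001, 0.0622, 0.1621, -0.9848]
J6: z=[-0.8303, 0.5560, 0.0391] o=[0.3576, 0.7433, -0.3288] → [0.2465, 0.3721, -0.0568, -0.8303, 0.5560, 0.0391]
V = J·q̇ = [0.9794, -0.1191, 0.1360, -0.7183, 0.4284, -1.1124]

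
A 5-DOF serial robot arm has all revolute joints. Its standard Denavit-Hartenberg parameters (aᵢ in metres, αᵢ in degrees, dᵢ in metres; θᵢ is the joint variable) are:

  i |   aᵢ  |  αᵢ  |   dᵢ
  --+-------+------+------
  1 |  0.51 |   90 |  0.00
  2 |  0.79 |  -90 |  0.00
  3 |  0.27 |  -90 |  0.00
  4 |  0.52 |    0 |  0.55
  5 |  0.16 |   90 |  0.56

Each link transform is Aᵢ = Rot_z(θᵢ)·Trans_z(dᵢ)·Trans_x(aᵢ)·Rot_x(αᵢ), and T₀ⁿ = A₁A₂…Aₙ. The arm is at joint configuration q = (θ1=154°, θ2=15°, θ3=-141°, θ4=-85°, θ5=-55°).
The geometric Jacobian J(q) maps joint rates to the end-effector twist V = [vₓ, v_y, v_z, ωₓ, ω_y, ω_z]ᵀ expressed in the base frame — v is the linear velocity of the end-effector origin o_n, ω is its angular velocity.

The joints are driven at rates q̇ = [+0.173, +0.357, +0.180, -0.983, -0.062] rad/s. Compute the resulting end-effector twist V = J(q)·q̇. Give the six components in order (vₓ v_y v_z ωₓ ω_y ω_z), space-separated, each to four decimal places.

o_n = [-1.0449, 1.6044, 0.9462]
J₁: ẑ×o_n = [-1.6044, -1.0449, 0.0000], ω = ẑ
J2: z=[0.4384, 0.8988, 0.0000] o=[-0.4584, 0.2236, 0.0000] → [0.8504, -0.4148, 1.1324, 0.4384, 0.8988, 0.0000]
J3: z=[0.2326, -0.1135, 0.9659] o=[-1.1442, 0.5581, 0.2045] → [-1.0948, -0.0766, 0.2547, 0.2326, -0.1135, 0.9659]
J4: z=[-0.2057, 0.9650, 0.1629] o=[-0.8876, 0.6220, 0.1502] → [0.6081, 0.1381, -0.0503, -0.2057, 0.9650, 0.1629]
J5: z=[-0.2057, 0.9650, 0.1629] o=[-0.8371, 1.1046, 0.7310] → [0.1263, 0.0104, 0.0977, -0.2057, 0.9650, 0.1629]
V = J·q̇ = [-0.7766, -0.4790, 0.4935, 0.4133, -0.7079, 0.1767]

-0.7766 -0.4790 0.4935 0.4133 -0.7079 0.1767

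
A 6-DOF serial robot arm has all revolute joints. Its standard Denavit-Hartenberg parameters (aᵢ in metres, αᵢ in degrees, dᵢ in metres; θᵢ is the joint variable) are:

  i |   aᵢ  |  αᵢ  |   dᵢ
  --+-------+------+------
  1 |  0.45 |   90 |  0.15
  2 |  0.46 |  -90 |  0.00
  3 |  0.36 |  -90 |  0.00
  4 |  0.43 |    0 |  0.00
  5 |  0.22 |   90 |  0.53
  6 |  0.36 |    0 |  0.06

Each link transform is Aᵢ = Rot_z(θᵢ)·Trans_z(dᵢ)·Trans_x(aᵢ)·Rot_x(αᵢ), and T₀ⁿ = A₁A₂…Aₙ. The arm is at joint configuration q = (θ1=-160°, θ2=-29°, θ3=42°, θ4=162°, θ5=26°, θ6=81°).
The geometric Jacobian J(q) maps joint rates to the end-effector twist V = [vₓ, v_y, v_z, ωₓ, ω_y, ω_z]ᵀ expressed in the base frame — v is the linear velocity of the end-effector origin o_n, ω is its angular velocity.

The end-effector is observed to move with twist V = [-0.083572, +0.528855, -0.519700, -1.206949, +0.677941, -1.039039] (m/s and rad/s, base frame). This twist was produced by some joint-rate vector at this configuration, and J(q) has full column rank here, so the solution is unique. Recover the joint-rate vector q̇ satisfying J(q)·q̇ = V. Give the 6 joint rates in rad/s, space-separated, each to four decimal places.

o_n = [0.1076, -0.4255, 0.1989]
J₁: ẑ×o_n = [0.4255, 0.1076, -0.0000], ω = ẑ
J2: z=[-0.3420, 0.9397, 0.0000] o=[-0.4229, -0.1539, 0.1500] → [0.0460, 0.0167, -0.4056, -0.3420, 0.9397, 0.0000]
J3: z=[-0.4556, -0.1658, 0.8746] o=[-0.8009, -0.2915, -0.0730] → [0.0721, 0.9185, 0.2117, -0.4556, -0.1658, 0.8746]
J4: z=[0.8041, -0.4982, 0.3244] o=[-0.9384, -0.5979, -0.2027] → [-0.2560, 0.0164, 0.6597, 0.8041, -0.4982, 0.3244]
J5: z=[0.8041, -0.4982, 0.3244] o=[-0.7217, -0.2278, -0.1716] → [-0.1205, -0.0289, 0.2542, 0.8041, -0.4982, 0.3244]
J6: z=[0.5043, 0.2826, -0.8160] o=[-0.2263, -0.3115, 0.1056] → [-0.0666, -0.3195, -0.1519, 0.5043, 0.2826, -0.8160]
q̇ = J⁺·V = [-0.8600, -0.0480, 0.8760, -0.6830, -0.7190, 0.6010]

-0.8600 -0.0480 0.8760 -0.6830 -0.7190 0.6010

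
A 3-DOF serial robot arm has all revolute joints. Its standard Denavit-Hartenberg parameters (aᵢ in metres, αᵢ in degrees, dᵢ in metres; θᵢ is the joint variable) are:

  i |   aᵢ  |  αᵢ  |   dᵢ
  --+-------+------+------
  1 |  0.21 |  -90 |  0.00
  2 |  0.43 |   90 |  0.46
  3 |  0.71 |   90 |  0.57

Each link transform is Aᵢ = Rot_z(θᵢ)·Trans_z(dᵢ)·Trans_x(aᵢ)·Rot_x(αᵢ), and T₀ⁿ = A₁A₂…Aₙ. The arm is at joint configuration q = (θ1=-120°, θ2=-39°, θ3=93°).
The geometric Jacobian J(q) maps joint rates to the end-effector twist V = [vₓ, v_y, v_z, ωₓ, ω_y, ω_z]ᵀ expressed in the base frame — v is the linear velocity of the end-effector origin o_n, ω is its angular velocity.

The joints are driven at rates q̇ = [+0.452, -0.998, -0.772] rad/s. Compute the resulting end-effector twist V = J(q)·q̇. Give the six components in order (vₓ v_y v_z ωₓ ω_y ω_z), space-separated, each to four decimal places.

0.4821 0.6360 0.2912 -1.1072 0.0783 -0.1480

o_n = [0.9341, -0.7201, 0.6902]
J₁: ẑ×o_n = [0.7201, 0.9341, -0.0000], ω = ẑ
J2: z=[0.8660, -0.5000, 0.0000] o=[-0.1050, -0.1819, 0.0000] → [-0.3451, -0.5977, 0.0534, 0.8660, -0.5000, 0.0000]
J3: z=[0.3147, 0.5450, 0.7771] o=[0.1263, -0.7013, 0.2706] → [0.2433, 0.4958, -0.4462, 0.3147, 0.5450, 0.7771]
V = J·q̇ = [0.4821, 0.6360, 0.2912, -1.1072, 0.0783, -0.1480]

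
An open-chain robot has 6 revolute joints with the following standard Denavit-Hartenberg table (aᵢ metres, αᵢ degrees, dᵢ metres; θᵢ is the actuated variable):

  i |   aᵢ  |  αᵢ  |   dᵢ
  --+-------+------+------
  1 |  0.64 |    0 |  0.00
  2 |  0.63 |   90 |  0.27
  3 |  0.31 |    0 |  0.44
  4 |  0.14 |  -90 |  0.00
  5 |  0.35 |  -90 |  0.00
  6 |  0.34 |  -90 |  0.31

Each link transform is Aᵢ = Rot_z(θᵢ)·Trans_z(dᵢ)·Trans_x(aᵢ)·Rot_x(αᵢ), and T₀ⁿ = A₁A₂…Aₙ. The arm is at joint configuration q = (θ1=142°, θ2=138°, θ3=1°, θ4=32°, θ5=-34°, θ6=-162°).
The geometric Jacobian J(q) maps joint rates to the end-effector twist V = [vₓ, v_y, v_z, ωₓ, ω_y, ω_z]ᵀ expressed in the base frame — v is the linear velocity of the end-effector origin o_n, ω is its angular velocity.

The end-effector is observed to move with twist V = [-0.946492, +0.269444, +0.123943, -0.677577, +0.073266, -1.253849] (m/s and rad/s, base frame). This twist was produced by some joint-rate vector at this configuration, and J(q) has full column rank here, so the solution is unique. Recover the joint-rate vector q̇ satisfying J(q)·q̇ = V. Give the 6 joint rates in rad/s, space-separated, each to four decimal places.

o_n = [-0.4971, -0.7867, 0.5462]
J₁: ẑ×o_n = [0.7867, -0.4971, 0.0000], ω = ẑ
J2: z=[0.0000, 0.0000, 1.0000] o=[-0.5043, 0.3940, 0.0000] → [1.1807, 0.0072, -0.0000, 0.0000, 0.0000, 1.0000]
J3: z=[-0.9848, -0.1736, 0.0000] o=[-0.3949, -0.2264, 0.2700] → [-0.0480, 0.2720, 0.5341, -0.9848, -0.1736, 0.0000]
J4: z=[-0.9848, -0.1736, 0.0000] o=[-0.7744, -0.6081, 0.2754] → [-0.0470, 0.2667, 0.2241, -0.9848, -0.1736, 0.0000]
J5: z=[-0.0946, 0.5364, 0.8387] o=[-0.7540, -0.7237, 0.3517] → [0.1572, 0.2339, -0.1319, -0.0946, 0.5364, 0.8387]
J6: z=[0.8979, -0.3179, 0.3046] o=[-0.9045, -0.9973, 0.5097] → [-0.0758, 0.0913, 0.3186, 0.8979, -0.3179, 0.3046]
q̇ = J⁺·V = [-0.5720, -0.4310, 0.7420, -0.5260, -0.1070, -0.5290]

-0.5720 -0.4310 0.7420 -0.5260 -0.1070 -0.5290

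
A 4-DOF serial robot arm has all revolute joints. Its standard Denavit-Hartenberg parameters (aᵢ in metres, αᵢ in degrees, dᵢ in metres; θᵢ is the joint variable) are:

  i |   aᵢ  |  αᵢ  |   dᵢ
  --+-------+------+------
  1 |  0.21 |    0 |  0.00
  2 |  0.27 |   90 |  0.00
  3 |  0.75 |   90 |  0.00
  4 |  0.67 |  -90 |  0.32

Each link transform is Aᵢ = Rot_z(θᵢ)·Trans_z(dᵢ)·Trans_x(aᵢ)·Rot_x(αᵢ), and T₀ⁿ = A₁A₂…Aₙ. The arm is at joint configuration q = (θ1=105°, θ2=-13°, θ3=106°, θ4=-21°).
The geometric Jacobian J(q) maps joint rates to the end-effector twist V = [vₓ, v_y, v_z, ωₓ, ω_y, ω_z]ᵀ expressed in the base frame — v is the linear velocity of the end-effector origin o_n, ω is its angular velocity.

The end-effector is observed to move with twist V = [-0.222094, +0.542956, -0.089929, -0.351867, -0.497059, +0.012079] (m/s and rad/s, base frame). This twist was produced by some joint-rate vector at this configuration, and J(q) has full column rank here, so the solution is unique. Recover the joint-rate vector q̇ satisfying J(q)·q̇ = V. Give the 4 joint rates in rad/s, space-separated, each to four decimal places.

o_n = [-0.3012, 0.3928, 1.4104]
J₁: ẑ×o_n = [-0.3928, -0.3012, 0.0000], ω = ẑ
J2: z=[0.0000, 0.0000, 1.0000] o=[-0.0544, 0.2028, 0.0000] → [-0.1900, -0.2469, 0.0000, 0.0000, 0.0000, 1.0000]
J3: z=[0.9994, 0.0349, 0.0000] o=[-0.0638, 0.4727, 0.0000] → [0.0492, -1.4096, -0.0715, 0.9994, 0.0349, 0.0000]
J4: z=[-0.0335, 0.9607, 0.2756] o=[-0.0566, 0.2661, 0.7209] → [0.6274, -0.0443, 0.2308, -0.0335, 0.9607, 0.2756]
q̇ = J⁺·V = [-0.6950, 0.8460, -0.3690, -0.5040]

-0.6950 0.8460 -0.3690 -0.5040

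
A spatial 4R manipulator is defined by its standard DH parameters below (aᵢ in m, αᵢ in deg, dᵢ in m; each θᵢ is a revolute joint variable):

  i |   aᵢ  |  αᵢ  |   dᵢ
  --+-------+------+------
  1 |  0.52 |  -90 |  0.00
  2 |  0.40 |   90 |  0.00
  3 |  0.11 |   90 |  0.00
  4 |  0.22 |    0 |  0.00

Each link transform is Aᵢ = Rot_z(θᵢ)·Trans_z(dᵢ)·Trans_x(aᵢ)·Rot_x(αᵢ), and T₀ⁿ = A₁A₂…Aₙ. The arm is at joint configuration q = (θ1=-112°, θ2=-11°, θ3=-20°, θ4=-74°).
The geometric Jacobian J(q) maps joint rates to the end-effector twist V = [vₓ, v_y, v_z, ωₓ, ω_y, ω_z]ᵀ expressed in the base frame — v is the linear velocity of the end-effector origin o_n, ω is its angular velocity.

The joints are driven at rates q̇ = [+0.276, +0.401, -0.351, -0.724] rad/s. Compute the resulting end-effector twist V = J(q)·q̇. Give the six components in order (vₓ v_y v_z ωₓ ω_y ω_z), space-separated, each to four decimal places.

o_n = [-0.4701, -1.0077, -0.1007]
J₁: ẑ×o_n = [1.0077, -0.4701, 0.0000], ω = ẑ
J2: z=[0.9272, -0.3746, 0.0000] o=[-0.1948, -0.4821, 0.0000] → [0.0377, 0.0933, -0.5904, 0.9272, -0.3746, 0.0000]
J3: z=[0.0715, 0.1769, 0.9816] o=[-0.3419, -0.8462, 0.0763] → [0.1272, -0.1132, 0.0111, 0.0715, 0.1769, 0.9816]
J4: z=[-0.7455, 0.6633, -0.0653] o=[-0.4148, -0.9262, 0.0960] → [-0.1358, -0.1430, 0.0974, -0.7455, 0.6633, -0.0653]
V = J·q̇ = [0.3469, 0.0510, -0.3112, 0.8865, -0.6925, -0.0213]

0.3469 0.0510 -0.3112 0.8865 -0.6925 -0.0213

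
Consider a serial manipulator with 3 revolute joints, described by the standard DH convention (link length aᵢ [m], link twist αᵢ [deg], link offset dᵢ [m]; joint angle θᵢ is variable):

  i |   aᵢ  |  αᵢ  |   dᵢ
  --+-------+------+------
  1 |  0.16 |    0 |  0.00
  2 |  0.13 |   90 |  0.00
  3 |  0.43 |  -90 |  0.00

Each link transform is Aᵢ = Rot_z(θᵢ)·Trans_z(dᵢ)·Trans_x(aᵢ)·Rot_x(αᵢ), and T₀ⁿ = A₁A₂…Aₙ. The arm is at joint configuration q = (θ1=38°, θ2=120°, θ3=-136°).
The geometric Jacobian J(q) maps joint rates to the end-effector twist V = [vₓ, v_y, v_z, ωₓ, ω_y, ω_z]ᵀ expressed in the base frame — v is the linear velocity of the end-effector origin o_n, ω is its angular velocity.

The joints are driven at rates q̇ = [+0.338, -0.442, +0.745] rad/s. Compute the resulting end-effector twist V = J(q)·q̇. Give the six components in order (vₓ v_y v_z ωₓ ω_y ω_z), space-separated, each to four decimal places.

o_n = [0.2923, 0.0313, -0.2987]
J₁: ẑ×o_n = [-0.0313, 0.2923, 0.0000], ω = ẑ
J2: z=[0.0000, 0.0000, 1.0000] o=[0.1261, 0.0985, 0.0000] → [0.0672, 0.1663, -0.0000, 0.0000, 0.0000, 1.0000]
J3: z=[0.3746, 0.9272, 0.0000] o=[0.0055, 0.1472, 0.0000] → [-0.2770, 0.1119, -0.3093, 0.3746, 0.9272, 0.0000]
V = J·q̇ = [-0.2466, 0.1087, -0.2304, 0.2791, 0.6908, -0.1040]

-0.2466 0.1087 -0.2304 0.2791 0.6908 -0.1040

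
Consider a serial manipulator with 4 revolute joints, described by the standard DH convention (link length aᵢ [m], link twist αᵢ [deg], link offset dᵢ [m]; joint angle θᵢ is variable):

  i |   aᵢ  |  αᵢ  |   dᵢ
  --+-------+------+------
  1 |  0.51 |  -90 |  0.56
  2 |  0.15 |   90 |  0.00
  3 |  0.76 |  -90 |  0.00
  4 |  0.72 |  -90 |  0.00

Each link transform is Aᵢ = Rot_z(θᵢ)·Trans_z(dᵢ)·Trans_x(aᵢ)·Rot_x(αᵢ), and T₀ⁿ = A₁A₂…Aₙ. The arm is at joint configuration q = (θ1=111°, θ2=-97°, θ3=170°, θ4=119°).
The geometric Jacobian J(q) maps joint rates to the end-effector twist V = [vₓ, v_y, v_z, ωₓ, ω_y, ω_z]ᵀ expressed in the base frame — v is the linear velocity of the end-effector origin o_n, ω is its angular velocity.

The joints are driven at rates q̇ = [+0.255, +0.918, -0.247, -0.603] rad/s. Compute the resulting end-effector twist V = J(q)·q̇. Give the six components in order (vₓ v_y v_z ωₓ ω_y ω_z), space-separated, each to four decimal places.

o_n = [-0.4845, 1.0630, 0.3839]
J₁: ẑ×o_n = [-1.0630, -0.4845, 0.0000], ω = ẑ
J2: z=[-0.9336, -0.3584, 0.0000] o=[-0.1828, 0.4761, 0.5600] → [0.0631, -0.1644, -0.6561, -0.9336, -0.3584, 0.0000]
J3: z=[0.3557, -0.9266, -0.1219] o=[-0.1762, 0.4591, 0.7089] → [0.3747, 0.1531, -0.0708, 0.3557, -0.9266, -0.1219]
J4: z=[0.9118, 0.3727, -0.1724] o=[-0.3321, 0.4969, -0.0340] → [0.2533, -0.3548, 0.5730, 0.9118, 0.3727, -0.1724]
V = J·q̇ = [-0.4585, -0.0983, -0.9303, -1.4947, -0.3248, 0.3890]

-0.4585 -0.0983 -0.9303 -1.4947 -0.3248 0.3890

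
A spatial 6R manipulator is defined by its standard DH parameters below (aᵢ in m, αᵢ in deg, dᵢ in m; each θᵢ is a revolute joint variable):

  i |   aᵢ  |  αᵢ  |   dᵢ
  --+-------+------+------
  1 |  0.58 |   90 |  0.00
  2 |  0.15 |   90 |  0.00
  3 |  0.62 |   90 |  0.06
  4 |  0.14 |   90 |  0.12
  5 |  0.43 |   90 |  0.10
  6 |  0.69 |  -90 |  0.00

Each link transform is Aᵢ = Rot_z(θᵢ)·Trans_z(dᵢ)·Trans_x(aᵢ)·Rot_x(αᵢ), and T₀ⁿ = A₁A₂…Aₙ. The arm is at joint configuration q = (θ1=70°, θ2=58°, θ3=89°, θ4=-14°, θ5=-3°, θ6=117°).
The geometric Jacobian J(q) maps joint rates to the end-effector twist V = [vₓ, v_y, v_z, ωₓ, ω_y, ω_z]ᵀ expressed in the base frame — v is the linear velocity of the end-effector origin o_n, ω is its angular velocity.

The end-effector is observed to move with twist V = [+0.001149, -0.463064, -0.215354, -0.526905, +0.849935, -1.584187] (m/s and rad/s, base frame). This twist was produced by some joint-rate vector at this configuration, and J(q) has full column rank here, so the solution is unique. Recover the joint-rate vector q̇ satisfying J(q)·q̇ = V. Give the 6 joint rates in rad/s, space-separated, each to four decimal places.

o_n = [0.6987, -0.1092, 0.6027]
J₁: ẑ×o_n = [0.1092, 0.6987, -0.0000], ω = ẑ
J2: z=[0.9397, -0.3420, 0.0000] o=[0.1984, 0.5450, 0.0000] → [-0.2061, -0.5664, -0.4437, 0.9397, -0.3420, 0.0000]
J3: z=[0.2900, 0.7969, -0.5299] o=[0.2256, 0.6197, 0.1272] → [-0.0074, -0.3887, -0.5885, 0.2900, 0.7969, -0.5299]
J4: z=[0.1648, 0.5039, 0.8479] o=[0.8274, 0.4609, 0.1046] → [0.7344, -0.1912, -0.0291, 0.1648, 0.5039, 0.8479]
J5: z=[-0.5095, -0.6926, 0.5106] o=[0.9655, 0.4491, 0.2263] → [0.0244, 0.0556, 0.0997, -0.5095, -0.6926, 0.5106]
J6: z=[-0.2088, -0.4761, -0.8542] o=[1.2735, 0.1469, 0.3195] → [-0.3536, 0.5501, -0.2202, -0.2088, -0.4761, -0.8542]
q̇ = J⁺·V = [-0.9820, -0.7720, 0.8610, 0.0520, 0.0210, 0.2350]

-0.9820 -0.7720 0.8610 0.0520 0.0210 0.2350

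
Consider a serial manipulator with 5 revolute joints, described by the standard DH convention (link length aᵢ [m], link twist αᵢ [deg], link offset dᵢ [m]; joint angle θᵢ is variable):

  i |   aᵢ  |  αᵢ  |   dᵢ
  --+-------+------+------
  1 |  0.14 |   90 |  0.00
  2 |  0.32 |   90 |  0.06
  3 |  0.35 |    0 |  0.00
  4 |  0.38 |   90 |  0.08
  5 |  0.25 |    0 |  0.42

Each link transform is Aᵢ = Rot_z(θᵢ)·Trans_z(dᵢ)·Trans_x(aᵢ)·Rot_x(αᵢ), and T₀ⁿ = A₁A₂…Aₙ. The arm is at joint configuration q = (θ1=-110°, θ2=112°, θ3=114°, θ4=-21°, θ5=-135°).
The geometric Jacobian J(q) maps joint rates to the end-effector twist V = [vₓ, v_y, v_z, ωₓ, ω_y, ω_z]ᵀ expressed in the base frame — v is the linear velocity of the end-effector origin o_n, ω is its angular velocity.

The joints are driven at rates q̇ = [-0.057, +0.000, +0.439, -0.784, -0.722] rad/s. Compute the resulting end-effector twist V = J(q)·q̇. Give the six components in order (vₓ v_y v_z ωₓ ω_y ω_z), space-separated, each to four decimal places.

o_n = [-0.5103, 0.3660, 0.5075]
J₁: ẑ×o_n = [-0.3660, -0.5103, 0.0000], ω = ẑ
J2: z=[-0.9397, 0.3420, 0.0000] o=[-0.0479, -0.1316, 0.0000] → [0.1736, 0.4769, -0.3094, -0.9397, 0.3420, 0.0000]
J3: z=[-0.3171, -0.8713, 0.3746] o=[-0.0633, 0.0016, 0.2967] → [-0.3201, -0.1006, -0.5050, -0.3171, -0.8713, 0.3746]
J4: z=[-0.3171, -0.8713, 0.3746] o=[-0.3820, 0.0609, 0.1647] → [-0.4130, 0.0606, -0.2085, -0.3171, -0.8713, 0.3746]
J5: z=[0.0788, 0.3694, 0.9259] o=[-0.7665, 0.1139, 0.1762] → [-0.1110, 0.2111, -0.0748, 0.0788, 0.3694, 0.9259]
V = J·q̇ = [0.2842, -0.2151, -0.0042, 0.0525, 0.0339, -0.8547]

0.2842 -0.2151 -0.0042 0.0525 0.0339 -0.8547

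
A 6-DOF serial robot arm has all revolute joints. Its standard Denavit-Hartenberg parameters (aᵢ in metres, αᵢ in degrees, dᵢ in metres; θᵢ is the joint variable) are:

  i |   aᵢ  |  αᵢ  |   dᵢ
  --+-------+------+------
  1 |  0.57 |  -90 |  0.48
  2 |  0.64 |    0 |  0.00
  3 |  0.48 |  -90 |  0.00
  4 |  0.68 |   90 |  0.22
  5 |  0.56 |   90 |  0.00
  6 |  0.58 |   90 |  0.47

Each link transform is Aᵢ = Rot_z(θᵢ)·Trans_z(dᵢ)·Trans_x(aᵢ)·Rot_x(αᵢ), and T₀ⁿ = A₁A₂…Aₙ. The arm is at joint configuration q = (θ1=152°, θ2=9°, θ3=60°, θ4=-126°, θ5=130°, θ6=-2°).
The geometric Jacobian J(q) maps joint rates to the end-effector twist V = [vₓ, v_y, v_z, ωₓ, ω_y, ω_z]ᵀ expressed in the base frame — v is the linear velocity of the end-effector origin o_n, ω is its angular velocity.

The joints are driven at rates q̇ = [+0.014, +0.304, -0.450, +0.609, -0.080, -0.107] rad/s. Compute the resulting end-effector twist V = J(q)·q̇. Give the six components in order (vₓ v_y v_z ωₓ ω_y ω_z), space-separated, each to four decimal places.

o_n = [-0.1336, -0.2242, -0.4148]
J₁: ẑ×o_n = [0.2242, -0.1336, 0.0000], ω = ẑ
J2: z=[-0.4695, -0.8829, 0.0000] o=[-0.5033, 0.2676, 0.4800] → [0.7900, -0.4201, 0.5572, -0.4695, -0.8829, 0.0000]
J3: z=[-0.4695, -0.8829, 0.0000] o=[-1.0614, 0.5644, 0.3799] → [0.7016, -0.3731, 1.1894, -0.4695, -0.8829, 0.0000]
J4: z=[0.8243, -0.4383, -0.3584] o=[-1.2133, 0.6451, -0.0682] → [-0.1596, -0.1013, -0.2433, 0.8243, -0.4383, -0.3584]
J5: z=[0.5319, 0.3829, 0.7553] o=[-1.1637, -0.0043, 0.2261] → [-0.0793, 1.1189, -0.5114, 0.5319, 0.3829, 0.7553]
J6: z=[0.3814, -0.9047, 0.1900] o=[-0.7404, 0.1004, -0.1252] → [0.3236, 0.2257, 0.4251, 0.3814, -0.9047, 0.1900]
V = J·q̇ = [-0.1979, -0.1370, -0.5186, 0.4872, -0.0718, -0.2850]

-0.1979 -0.1370 -0.5186 0.4872 -0.0718 -0.2850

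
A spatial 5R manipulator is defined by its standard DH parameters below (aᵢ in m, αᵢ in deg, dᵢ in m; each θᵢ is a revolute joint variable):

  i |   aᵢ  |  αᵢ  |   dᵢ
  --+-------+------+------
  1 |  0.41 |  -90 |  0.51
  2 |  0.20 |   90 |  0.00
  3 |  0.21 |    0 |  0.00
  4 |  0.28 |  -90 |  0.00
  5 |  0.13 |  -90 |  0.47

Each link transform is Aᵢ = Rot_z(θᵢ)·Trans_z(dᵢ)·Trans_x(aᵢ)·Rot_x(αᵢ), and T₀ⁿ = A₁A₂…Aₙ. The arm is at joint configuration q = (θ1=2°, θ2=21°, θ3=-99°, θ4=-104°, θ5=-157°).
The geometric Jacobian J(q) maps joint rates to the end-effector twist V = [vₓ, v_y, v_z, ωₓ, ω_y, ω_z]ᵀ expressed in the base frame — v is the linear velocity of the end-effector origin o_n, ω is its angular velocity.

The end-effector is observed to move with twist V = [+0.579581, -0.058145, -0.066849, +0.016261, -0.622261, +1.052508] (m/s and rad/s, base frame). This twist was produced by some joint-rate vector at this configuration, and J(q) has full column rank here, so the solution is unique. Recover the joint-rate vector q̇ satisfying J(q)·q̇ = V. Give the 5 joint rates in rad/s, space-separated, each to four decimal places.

o_n = [0.2950, -0.5675, 0.6162]
J₁: ẑ×o_n = [0.5675, 0.2950, -0.0000], ω = ẑ
J2: z=[-0.0349, 0.9994, 0.0000] o=[0.4098, 0.0143, 0.5100] → [0.1062, 0.0037, 0.1350, -0.0349, 0.9994, 0.0000]
J3: z=[0.3581, 0.0125, 0.9336] o=[0.5964, 0.0208, 0.4383] → [0.5514, -0.3450, -0.2069, 0.3581, 0.0125, 0.9336]
J4: z=[0.3581, 0.0125, 0.9336] o=[0.5729, -0.1875, 0.4501] → [0.3568, -0.3190, -0.1326, 0.3581, 0.0125, 0.9336]
J5: z=[-0.3324, -0.9327, 0.1400] o=[0.3286, -0.0866, 0.5425] → [-0.0015, 0.0198, 0.1285, -0.3324, -0.9327, 0.1400]
q̇ = J⁺·V = [0.4420, -0.0950, 0.7040, -0.1360, 0.5730]

0.4420 -0.0950 0.7040 -0.1360 0.5730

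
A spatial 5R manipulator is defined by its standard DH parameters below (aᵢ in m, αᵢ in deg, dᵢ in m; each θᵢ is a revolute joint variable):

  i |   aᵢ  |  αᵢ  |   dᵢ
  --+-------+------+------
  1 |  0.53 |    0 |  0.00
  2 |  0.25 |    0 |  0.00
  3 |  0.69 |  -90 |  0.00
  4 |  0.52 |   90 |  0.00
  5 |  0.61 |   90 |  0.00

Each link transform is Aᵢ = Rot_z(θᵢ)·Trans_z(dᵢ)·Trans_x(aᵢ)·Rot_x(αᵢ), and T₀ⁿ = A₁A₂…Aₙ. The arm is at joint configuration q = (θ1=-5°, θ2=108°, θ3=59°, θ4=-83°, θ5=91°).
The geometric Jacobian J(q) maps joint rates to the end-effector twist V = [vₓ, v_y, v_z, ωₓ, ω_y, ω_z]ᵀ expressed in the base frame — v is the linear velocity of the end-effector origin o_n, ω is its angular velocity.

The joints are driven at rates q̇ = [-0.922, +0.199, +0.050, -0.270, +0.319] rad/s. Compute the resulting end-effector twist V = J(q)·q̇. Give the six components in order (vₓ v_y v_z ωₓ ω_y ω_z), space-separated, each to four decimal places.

0.0530 0.1158 -0.1763 0.3846 0.1589 -0.6341

o_n = [-0.4320, -0.1503, 0.5056]
J₁: ẑ×o_n = [0.1503, -0.4320, 0.0000], ω = ẑ
J2: z=[0.0000, 0.0000, 1.0000] o=[0.5280, -0.0462, 0.0000] → [0.1041, -0.9600, 0.0000, 0.0000, 0.0000, 1.0000]
J3: z=[0.0000, 0.0000, 1.0000] o=[0.4717, 0.1974, 0.0000] → [0.3477, -0.9037, 0.0000, 0.0000, 0.0000, 1.0000]
J4: z=[-0.3090, -0.9511, 0.0000] o=[-0.1845, 0.4106, 0.0000] → [-0.4808, 0.1562, -0.0621, -0.3090, -0.9511, 0.0000]
J5: z=[0.9440, -0.3067, 0.1219] o=[-0.2448, 0.4302, 0.5161] → [0.0740, -0.0128, -0.6054, 0.9440, -0.3067, 0.1219]
V = J·q̇ = [0.0530, 0.1158, -0.1763, 0.3846, 0.1589, -0.6341]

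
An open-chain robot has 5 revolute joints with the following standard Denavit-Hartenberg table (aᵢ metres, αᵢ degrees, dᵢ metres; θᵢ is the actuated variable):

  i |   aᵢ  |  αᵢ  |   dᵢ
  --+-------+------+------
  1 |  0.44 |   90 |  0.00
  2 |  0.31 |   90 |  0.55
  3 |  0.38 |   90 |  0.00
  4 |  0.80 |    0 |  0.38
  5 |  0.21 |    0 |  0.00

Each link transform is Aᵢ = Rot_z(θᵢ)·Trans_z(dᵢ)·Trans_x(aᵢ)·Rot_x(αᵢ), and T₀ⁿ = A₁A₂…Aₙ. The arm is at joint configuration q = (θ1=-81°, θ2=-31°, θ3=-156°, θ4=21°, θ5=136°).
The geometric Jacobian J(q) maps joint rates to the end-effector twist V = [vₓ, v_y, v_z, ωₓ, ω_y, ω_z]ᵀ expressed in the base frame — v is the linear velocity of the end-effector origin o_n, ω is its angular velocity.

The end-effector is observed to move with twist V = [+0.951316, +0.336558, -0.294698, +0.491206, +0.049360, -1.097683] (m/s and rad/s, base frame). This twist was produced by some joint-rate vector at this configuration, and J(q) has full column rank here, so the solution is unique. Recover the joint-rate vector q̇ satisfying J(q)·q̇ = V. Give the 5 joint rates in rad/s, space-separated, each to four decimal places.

o_n = [-0.5655, 0.2625, 0.0431]
J₁: ẑ×o_n = [-0.2625, -0.5655, 0.0000], ω = ẑ
J2: z=[-0.9877, -0.1564, 0.0000] o=[0.0688, -0.4346, 0.0000] → [-0.0067, 0.0426, -0.7877, -0.9877, -0.1564, 0.0000]
J3: z=[-0.0806, 0.5087, -0.8572] o=[-0.4328, -0.7831, -0.1597] → [0.9994, 0.1300, -0.0168, -0.0806, 0.5087, -0.8572]
J4: z=[-0.9568, 0.2014, 0.2095] o=[-0.3267, -0.4650, 0.0191] → [-0.1476, -0.0271, -0.6480, -0.9568, 0.2014, 0.2095]
J5: z=[-0.9568, 0.2014, 0.2095] o=[-0.5049, 0.3826, 0.2044] → [-0.0073, -0.1670, 0.1271, -0.9568, 0.2014, 0.2095]
q̇ = J⁺·V = [-0.1020, 0.7130, 0.8390, -0.5790, -0.7410]

-0.1020 0.7130 0.8390 -0.5790 -0.7410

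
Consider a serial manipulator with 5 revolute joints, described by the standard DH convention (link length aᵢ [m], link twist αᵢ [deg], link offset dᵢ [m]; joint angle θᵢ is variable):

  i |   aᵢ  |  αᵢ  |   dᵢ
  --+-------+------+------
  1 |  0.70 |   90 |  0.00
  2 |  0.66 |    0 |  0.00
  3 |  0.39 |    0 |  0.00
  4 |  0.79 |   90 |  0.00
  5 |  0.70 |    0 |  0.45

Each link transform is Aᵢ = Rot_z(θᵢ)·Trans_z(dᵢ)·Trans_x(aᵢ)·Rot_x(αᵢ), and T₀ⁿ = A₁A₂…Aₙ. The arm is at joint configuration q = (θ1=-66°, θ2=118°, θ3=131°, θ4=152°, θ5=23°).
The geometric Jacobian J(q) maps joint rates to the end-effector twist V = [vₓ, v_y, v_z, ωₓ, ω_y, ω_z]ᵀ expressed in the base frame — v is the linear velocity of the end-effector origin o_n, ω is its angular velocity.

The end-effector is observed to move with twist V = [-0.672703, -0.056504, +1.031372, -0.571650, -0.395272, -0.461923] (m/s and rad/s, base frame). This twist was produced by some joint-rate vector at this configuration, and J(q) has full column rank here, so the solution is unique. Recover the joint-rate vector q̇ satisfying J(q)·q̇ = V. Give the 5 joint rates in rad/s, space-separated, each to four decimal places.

-0.3140 -0.4620 0.5880 0.5570 0.1960

o_n = [0.4124, -1.5986, 0.8201]
J₁: ẑ×o_n = [1.5986, 0.4124, -0.0000], ω = ẑ
J2: z=[-0.9135, -0.4067, 0.0000] o=[0.2847, -0.6395, 0.0000] → [-0.3335, 0.7492, 0.9281, -0.9135, -0.4067, 0.0000]
J3: z=[-0.9135, -0.4067, 0.0000] o=[0.1587, -0.3564, 0.5827] → [-0.0965, 0.2168, 1.2380, -0.9135, -0.4067, 0.0000]
J4: z=[-0.9135, -0.4067, 0.0000] o=[0.1018, -0.2287, 0.2186] → [-0.2446, 0.5494, 1.3777, -0.9135, -0.4067, 0.0000]
J5: z=[0.2668, -0.5993, -0.7547] o=[0.3443, -0.7734, 0.7369] → [-0.6726, -0.0735, -0.1794, 0.2668, -0.5993, -0.7547]
q̇ = J⁺·V = [-0.3140, -0.4620, 0.5880, 0.5570, 0.1960]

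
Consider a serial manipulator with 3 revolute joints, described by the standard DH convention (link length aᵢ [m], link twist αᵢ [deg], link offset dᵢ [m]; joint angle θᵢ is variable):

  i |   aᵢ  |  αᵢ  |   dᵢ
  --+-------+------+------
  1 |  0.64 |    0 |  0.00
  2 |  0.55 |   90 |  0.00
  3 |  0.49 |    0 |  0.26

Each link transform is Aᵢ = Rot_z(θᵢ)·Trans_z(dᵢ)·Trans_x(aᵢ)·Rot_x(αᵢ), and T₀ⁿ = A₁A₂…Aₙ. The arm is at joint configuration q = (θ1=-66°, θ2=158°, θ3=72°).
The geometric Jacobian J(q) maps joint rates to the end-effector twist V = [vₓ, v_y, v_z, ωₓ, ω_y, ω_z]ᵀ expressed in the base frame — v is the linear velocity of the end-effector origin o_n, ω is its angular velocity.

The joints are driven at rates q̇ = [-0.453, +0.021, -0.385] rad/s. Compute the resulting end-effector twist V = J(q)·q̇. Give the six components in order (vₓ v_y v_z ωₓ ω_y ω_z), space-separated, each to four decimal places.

0.0356 -0.0403 -0.0583 -0.3848 -0.0134 -0.4320

o_n = [0.4957, 0.1254, 0.4660]
J₁: ẑ×o_n = [-0.1254, 0.4957, 0.0000], ω = ẑ
J2: z=[0.0000, 0.0000, 1.0000] o=[0.2603, -0.5847, 0.0000] → [-0.7101, 0.2354, 0.0000, 0.0000, 0.0000, 1.0000]
J3: z=[0.9994, 0.0349, 0.0000] o=[0.2411, -0.0350, 0.0000] → [0.0163, -0.4657, 0.1514, 0.9994, 0.0349, 0.0000]
V = J·q̇ = [0.0356, -0.0403, -0.0583, -0.3848, -0.0134, -0.4320]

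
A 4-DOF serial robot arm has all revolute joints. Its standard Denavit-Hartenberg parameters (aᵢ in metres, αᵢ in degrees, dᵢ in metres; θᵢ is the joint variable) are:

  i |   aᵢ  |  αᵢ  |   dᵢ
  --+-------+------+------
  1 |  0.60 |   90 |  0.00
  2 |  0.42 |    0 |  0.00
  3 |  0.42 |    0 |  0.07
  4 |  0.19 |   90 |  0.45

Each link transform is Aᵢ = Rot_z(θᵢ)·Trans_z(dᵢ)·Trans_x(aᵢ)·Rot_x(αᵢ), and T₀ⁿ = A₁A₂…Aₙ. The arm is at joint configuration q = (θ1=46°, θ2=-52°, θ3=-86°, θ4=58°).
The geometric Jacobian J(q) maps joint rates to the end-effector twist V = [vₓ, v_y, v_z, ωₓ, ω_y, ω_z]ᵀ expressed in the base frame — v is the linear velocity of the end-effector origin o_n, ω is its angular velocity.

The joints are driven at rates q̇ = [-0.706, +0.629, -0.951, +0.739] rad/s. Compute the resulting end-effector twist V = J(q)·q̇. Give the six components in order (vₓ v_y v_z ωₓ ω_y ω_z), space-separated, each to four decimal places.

0.1752 -0.4075 0.2769 0.3000 -0.2897 -0.7060

o_n = [0.7766, 0.0556, -0.7991]
J₁: ẑ×o_n = [-0.0556, 0.7766, 0.0000], ω = ẑ
J2: z=[0.7193, -0.6947, 0.0000] o=[0.4168, 0.4316, 0.0000] → [0.5551, 0.5748, -0.0205, 0.7193, -0.6947, 0.0000]
J3: z=[0.7193, -0.6947, 0.0000] o=[0.5964, 0.6176, -0.3310] → [0.3252, 0.3368, -0.2791, 0.7193, -0.6947, 0.0000]
J4: z=[0.7193, -0.6947, 0.0000] o=[0.4300, 0.3445, -0.6120] → [0.1300, 0.1346, 0.0330, 0.7193, -0.6947, 0.0000]
V = J·q̇ = [0.1752, -0.4075, 0.2769, 0.3000, -0.2897, -0.7060]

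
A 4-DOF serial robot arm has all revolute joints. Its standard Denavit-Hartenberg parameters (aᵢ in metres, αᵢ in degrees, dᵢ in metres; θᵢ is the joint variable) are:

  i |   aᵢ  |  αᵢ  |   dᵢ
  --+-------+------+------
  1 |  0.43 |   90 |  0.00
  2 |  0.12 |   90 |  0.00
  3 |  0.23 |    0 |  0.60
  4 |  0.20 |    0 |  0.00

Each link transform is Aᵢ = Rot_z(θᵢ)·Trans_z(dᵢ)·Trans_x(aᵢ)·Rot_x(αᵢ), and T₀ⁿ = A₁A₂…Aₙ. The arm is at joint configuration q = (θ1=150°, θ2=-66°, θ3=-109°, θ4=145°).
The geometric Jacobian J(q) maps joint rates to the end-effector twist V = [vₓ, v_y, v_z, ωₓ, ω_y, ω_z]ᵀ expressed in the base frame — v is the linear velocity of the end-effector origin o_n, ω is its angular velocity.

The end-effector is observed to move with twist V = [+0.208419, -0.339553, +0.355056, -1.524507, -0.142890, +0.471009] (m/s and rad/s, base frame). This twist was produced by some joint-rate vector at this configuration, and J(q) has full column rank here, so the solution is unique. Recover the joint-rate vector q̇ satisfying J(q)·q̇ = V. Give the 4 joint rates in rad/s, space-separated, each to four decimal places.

o_n = [-0.0205, -0.1035, -0.4331]
J₁: ẑ×o_n = [0.1035, -0.0205, 0.0000], ω = ẑ
J2: z=[0.5000, 0.8660, 0.0000] o=[-0.3724, 0.2150, 0.0000] → [-0.3751, 0.2165, -0.4640, 0.5000, 0.8660, 0.0000]
J3: z=[0.7912, -0.4568, -0.4067] o=[-0.4147, 0.2394, -0.1096] → [0.0083, 0.0956, -0.0913, 0.7912, -0.4568, -0.4067]
J4: z=[0.7912, -0.4568, -0.4067] o=[-0.0223, -0.2382, -0.2853] → [0.1223, 0.1162, 0.1074, 0.7912, -0.4568, -0.4067]
q̇ = J⁺·V = [-0.0850, -0.8860, -0.4570, -0.9100]

-0.0850 -0.8860 -0.4570 -0.9100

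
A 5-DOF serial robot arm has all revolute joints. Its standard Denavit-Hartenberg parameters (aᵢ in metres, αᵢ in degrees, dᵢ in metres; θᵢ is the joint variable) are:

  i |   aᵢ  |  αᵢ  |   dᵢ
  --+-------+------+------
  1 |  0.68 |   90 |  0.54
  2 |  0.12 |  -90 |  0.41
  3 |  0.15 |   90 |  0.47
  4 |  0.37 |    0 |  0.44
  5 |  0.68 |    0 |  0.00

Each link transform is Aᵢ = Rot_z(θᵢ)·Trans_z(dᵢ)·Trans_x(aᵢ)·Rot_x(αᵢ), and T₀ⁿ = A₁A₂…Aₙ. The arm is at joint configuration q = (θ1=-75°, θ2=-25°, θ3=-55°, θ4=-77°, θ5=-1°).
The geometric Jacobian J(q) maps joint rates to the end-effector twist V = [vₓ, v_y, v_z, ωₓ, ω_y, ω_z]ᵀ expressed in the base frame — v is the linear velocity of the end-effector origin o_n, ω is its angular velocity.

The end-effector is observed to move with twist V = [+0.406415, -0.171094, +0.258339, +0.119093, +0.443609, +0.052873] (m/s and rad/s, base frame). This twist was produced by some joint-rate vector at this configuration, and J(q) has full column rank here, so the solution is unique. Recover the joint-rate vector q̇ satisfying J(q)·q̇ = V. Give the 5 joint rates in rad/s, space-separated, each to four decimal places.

0.7700 -0.2700 -0.8180 0.1950 -0.1250

o_n = [-0.8270, -0.6585, 0.0472]
J₁: ẑ×o_n = [0.6585, -0.8270, 0.0000], ω = ẑ
J2: z=[-0.9659, -0.2588, 0.0000] o=[0.1760, -0.6568, 0.5400] → [0.1275, -0.4760, -0.2580, -0.9659, -0.2588, 0.0000]
J3: z=[0.1094, -0.4082, 0.9063] o=[-0.1919, -0.8680, 0.4893] → [-0.0094, -0.5272, -0.2363, 0.1094, -0.4082, 0.9063]
J4: z=[-0.7462, 0.5687, 0.3462] o=[-0.2390, -1.1670, 0.8789] → [-0.6490, -0.8241, -0.0451, -0.7462, 0.5687, 0.3462]
J5: z=[-0.7462, 0.5687, 0.3462] o=[-0.6614, -0.8290, 0.6843] → [-0.4213, -0.5327, -0.0331, -0.7462, 0.5687, 0.3462]
q̇ = J⁺·V = [0.7700, -0.2700, -0.8180, 0.1950, -0.1250]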